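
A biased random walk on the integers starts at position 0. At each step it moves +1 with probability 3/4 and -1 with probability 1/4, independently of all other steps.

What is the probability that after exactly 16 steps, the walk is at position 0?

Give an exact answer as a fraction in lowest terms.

Answer: 42220035/2147483648

Derivation:
To be at 0 after 16 steps: need exactly 8 steps of +1 and 8 of -1.
Number of such sequences: C(16,8) = 12870
Each has probability (3/4)^8 · (1/4)^8 = 6561/4294967296
P = 12870 · 6561/4294967296 = 42220035/2147483648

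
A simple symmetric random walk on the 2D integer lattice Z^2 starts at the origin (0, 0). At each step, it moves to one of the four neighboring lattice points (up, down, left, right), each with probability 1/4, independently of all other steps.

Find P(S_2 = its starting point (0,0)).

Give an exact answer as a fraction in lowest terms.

Let h be the number of horizontal steps (so 2-h are vertical). To end at (0,0) need (h+0)/2 right-steps and ((2-h)+0)/2 up-steps.
Sum over h with 0 ≤ h ≤ 2, h ≡ 0 (mod 2), 2-h ≡ 0 (mod 2):
h=0: C(2,0)·C(0,0)·C(2,1) = 1·1·2 = 2
h=2: C(2,2)·C(2,1)·C(0,0) = 1·2·1 = 2
Total favorable: 4
Total paths: 4^2 = 16
P = 4/16 = 1/4

Answer: 1/4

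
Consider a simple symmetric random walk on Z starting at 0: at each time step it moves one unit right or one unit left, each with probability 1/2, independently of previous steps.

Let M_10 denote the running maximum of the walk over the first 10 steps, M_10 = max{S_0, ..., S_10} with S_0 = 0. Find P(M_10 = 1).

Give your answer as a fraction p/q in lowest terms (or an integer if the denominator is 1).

Answer: 105/512

Derivation:
Let M_10 = max(S_0,...,S_10). Use the reflection principle: for j ≥ 1, #{paths with M_10 ≥ j} = #{S_10 ≥ j} + #{S_10 ≥ j+1}.
By reflection, #{M_10 ≥ 1} = #{S_10 ≥ 1} + #{S_10 ≥ 2} = 386 + 386 = 772.
#{M_10 ≥ 2} = #{S_10 ≥ 2} + #{S_10 ≥ 3} = 386 + 176 = 562.
#{M_10 = 1} = 772 - 562 = 210.
P(M_10 = 1) = 210/1024 = 105/512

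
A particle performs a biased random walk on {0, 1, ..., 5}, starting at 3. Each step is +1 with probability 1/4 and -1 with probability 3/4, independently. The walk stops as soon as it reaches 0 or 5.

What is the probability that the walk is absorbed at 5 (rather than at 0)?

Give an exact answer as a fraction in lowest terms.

Answer: 13/121

Derivation:
Biased walk: p = 1/4, q = 3/4, r = q/p = 3
Gambler's ruin: P(hit 5 before 0 | start at 3) = (1 - r^a)/(1 - r^N)
r^3 = 27; r^5 = 243
P = (1 - 27) / (1 - 243) = -26 / -242 = 13/121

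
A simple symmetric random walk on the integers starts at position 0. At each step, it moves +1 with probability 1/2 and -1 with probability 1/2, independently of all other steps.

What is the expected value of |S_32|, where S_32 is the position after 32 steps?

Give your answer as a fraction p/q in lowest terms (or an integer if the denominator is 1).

S_32 takes values m ≡ 0 (mod 2) with |m| ≤ 32; P(S_32=m) = C(32,(32+m)/2)/2^32.
Total paths: 2^32 = 4294967296
Distribution: P(S=-32)=1/4294967296, P(S=-30)=32/4294967296, P(S=-28)=496/4294967296, P(S=-26)=4960/4294967296, P(S=-24)=35960/4294967296, P(S=-22)=201376/4294967296, P(S=-20)=906192/4294967296, P(S=-18)=3365856/4294967296, P(S=-16)=10518300/4294967296, P(S=-14)=28048800/4294967296, P(S=-12)=64512240/4294967296, P(S=-10)=129024480/4294967296, P(S=-8)=225792840/4294967296, P(S=-6)=347373600/4294967296, P(S=-4)=471435600/4294967296, P(S=-2)=565722720/4294967296, P(S=0)=601080390/4294967296, P(S=2)=565722720/4294967296, P(S=4)=471435600/4294967296, P(S=6)=347373600/4294967296, P(S=8)=225792840/4294967296, P(S=10)=129024480/4294967296, P(S=12)=64512240/4294967296, P(S=14)=28048800/4294967296, P(S=16)=10518300/4294967296, P(S=18)=3365856/4294967296, P(S=20)=906192/4294967296, P(S=22)=201376/4294967296, P(S=24)=35960/4294967296, P(S=26)=4960/4294967296, P(S=28)=496/4294967296, P(S=30)=32/4294967296, P(S=32)=1/4294967296
E[|S_32|] = Σ_m |m|·P(S_32=m) = 19234572480/4294967296 = 300540195/67108864

Answer: 300540195/67108864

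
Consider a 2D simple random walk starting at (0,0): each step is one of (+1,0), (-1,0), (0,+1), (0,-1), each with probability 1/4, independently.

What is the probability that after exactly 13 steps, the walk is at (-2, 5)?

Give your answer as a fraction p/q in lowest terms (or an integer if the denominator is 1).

Answer: 184041/33554432

Derivation:
Let h be the number of horizontal steps (so 13-h are vertical). To end at (-2,5) need (h-2)/2 right-steps and ((13-h)+5)/2 up-steps.
Sum over h with 2 ≤ h ≤ 8, h ≡ 0 (mod 2), 13-h ≡ 1 (mod 2):
h=2: C(13,2)·C(2,0)·C(11,8) = 78·1·165 = 12870
h=4: C(13,4)·C(4,1)·C(9,7) = 715·4·36 = 102960
h=6: C(13,6)·C(6,2)·C(7,6) = 1716·15·7 = 180180
h=8: C(13,8)·C(8,3)·C(5,5) = 1287·56·1 = 72072
Total favorable: 368082
Total paths: 4^13 = 67108864
P = 368082/67108864 = 184041/33554432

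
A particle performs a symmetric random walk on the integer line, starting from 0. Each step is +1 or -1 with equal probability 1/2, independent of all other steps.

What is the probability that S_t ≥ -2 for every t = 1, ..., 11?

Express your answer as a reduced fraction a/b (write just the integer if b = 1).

Let f(t,s) = #length-t paths at position s with S_1..S_t all ≥ -2.
f(t,s) = f(t-1,s-1) + f(t-1,s+1) for s ≥ -2; f(t,s) = 0 for s < -2.
t=0: f(0,0)=1
t=1: f(1,-1)=1 f(1,1)=1
t=2: f(2,-2)=1 f(2,0)=2 f(2,2)=1
t=3: f(3,-1)=3 f(3,1)=3 f(3,3)=1
t=4: f(4,-2)=3 f(4,0)=6 f(4,2)=4 f(4,4)=1
t=5: f(5,-1)=9 f(5,1)=10 f(5,3)=5 f(5,5)=1
t=6: f(6,-2)=9 f(6,0)=19 f(6,2)=15 f(6,4)=6 f(6,6)=1
t=7: f(7,-1)=28 f(7,1)=34 f(7,3)=21 f(7,5)=7 f(7,7)=1
t=8: f(8,-2)=28 f(8,0)=62 f(8,2)=55 f(8,4)=28 f(8,6)=8 f(8,8)=1
t=9: f(9,-1)=90 f(9,1)=117 f(9,3)=83 f(9,5)=36 f(9,7)=9 f(9,9)=1
t=10: f(10,-2)=90 f(10,0)=207 f(10,2)=200 f(10,4)=119 f(10,6)=45 f(10,8)=10 f(10,10)=1
t=11: f(11,-1)=297 f(11,1)=407 f(11,3)=319 f(11,5)=164 f(11,7)=55 f(11,9)=11 f(11,11)=1
Σ_s f(11,s) = 1254
P = 1254/2048 = 627/1024

Answer: 627/1024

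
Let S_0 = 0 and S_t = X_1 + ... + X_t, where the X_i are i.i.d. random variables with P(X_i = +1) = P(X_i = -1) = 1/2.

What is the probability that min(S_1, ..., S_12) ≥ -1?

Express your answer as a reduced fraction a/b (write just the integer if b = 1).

Let f(t,s) = #length-t paths at position s with S_1..S_t all ≥ -1.
f(t,s) = f(t-1,s-1) + f(t-1,s+1) for s ≥ -1; f(t,s) = 0 for s < -1.
t=0: f(0,0)=1
t=1: f(1,-1)=1 f(1,1)=1
t=2: f(2,0)=2 f(2,2)=1
t=3: f(3,-1)=2 f(3,1)=3 f(3,3)=1
t=4: f(4,0)=5 f(4,2)=4 f(4,4)=1
t=5: f(5,-1)=5 f(5,1)=9 f(5,3)=5 f(5,5)=1
t=6: f(6,0)=14 f(6,2)=14 f(6,4)=6 f(6,6)=1
t=7: f(7,-1)=14 f(7,1)=28 f(7,3)=20 f(7,5)=7 f(7,7)=1
t=8: f(8,0)=42 f(8,2)=48 f(8,4)=27 f(8,6)=8 f(8,8)=1
t=9: f(9,-1)=42 f(9,1)=90 f(9,3)=75 f(9,5)=35 f(9,7)=9 f(9,9)=1
t=10: f(10,0)=132 f(10,2)=165 f(10,4)=110 f(10,6)=44 f(10,8)=10 f(10,10)=1
t=11: f(11,-1)=132 f(11,1)=297 f(11,3)=275 f(11,5)=154 f(11,7)=54 f(11,9)=11 f(11,11)=1
t=12: f(12,0)=429 f(12,2)=572 f(12,4)=429 f(12,6)=208 f(12,8)=65 f(12,10)=12 f(12,12)=1
Σ_s f(12,s) = 1716
P = 1716/4096 = 429/1024

Answer: 429/1024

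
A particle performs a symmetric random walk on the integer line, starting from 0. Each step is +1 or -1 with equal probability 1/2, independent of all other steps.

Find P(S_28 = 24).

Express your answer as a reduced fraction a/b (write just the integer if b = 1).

To reach position 24 after 28 steps: need 26 steps of +1 and 2 of -1.
Favorable paths: C(28,26) = 378
Total paths: 2^28 = 268435456
P = 378/268435456 = 189/134217728

Answer: 189/134217728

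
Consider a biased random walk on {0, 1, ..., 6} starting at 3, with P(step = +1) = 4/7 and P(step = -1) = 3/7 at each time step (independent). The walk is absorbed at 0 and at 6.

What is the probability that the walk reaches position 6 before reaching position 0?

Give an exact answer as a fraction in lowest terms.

Biased walk: p = 4/7, q = 3/7, r = q/p = 3/4
Gambler's ruin: P(hit 6 before 0 | start at 3) = (1 - r^a)/(1 - r^N)
r^3 = 27/64; r^6 = 729/4096
P = (1 - 27/64) / (1 - 729/4096) = 37/64 / 3367/4096 = 64/91

Answer: 64/91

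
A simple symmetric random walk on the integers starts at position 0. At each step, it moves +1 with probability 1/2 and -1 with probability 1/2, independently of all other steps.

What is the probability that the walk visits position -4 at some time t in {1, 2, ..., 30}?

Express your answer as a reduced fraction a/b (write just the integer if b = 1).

Count via complement. Let g(t,s) = #length-t paths at position s with S_1..S_t all ≠ -4.
g(t,s) = g(t-1,s-1) + g(t-1,s+1) for s ≠ -4; g(t,-4) = 0.
t=0: g(0,0)=1
t=1: g(1,-1)=1 g(1,1)=1
t=2: g(2,-2)=1 g(2,0)=2 g(2,2)=1
t=3: g(3,-3)=1 g(3,-1)=3 g(3,1)=3 g(3,3)=1
t=4: g(4,-2)=4 g(4,0)=6 g(4,2)=4 g(4,4)=1
t=5: g(5,-3)=4 g(5,-1)=10 g(5,1)=10 g(5,3)=5 g(5,5)=1
t=6: g(6,-2)=14 g(6,0)=20 g(6,2)=15 g(6,4)=6 g(6,6)=1
t=7: g(7,-3)=14 g(7,-1)=34 g(7,1)=35 g(7,3)=21 g(7,5)=7 g(7,7)=1
t=8: g(8,-2)=48 g(8,0)=69 g(8,2)=56 g(8,4)=28 g(8,6)=8 g(8,8)=1
t=9: g(9,-3)=48 g(9,-1)=117 g(9,1)=125 g(9,3)=84 g(9,5)=36 g(9,7)=9 g(9,9)=1
t=10: g(10,-2)=165 g(10,0)=242 g(10,2)=209 g(10,4)=120 g(10,6)=45 g(10,8)=10 g(10,10)=1
t=11: g(11,-3)=165 g(11,-1)=407 g(11,1)=451 g(11,3)=329 g(11,5)=165 g(11,7)=55 g(11,9)=11 g(11,11)=1
t=12: g(12,-2)=572 g(12,0)=858 g(12,2)=780 g(12,4)=494 g(12,6)=220 g(12,8)=66 g(12,10)=12 g(12,12)=1
t=13: g(13,-3)=572 g(13,-1)=1430 g(13,1)=1638 g(13,3)=1274 g(13,5)=714 g(13,7)=286 g(13,9)=78 g(13,11)=13 g(13,13)=1
t=14: g(14,-2)=2002 g(14,0)=3068 g(14,2)=2912 g(14,4)=1988 g(14,6)=1000 g(14,8)=364 g(14,10)=91 g(14,12)=14 g(14,14)=1
t=15: g(15,-3)=2002 g(15,-1)=5070 g(15,1)=5980 g(15,3)=4900 g(15,5)=2988 g(15,7)=1364 g(15,9)=455 g(15,11)=105 g(15,13)=15 g(15,15)=1
t=16: g(16,-2)=7072 g(16,0)=11050 g(16,2)=10880 g(16,4)=7888 g(16,6)=4352 g(16,8)=1819 g(16,10)=560 g(16,12)=120 g(16,14)=16 g(16,16)=1
t=17: g(17,-3)=7072 g(17,-1)=18122 g(17,1)=21930 g(17,3)=18768 g(17,5)=12240 g(17,7)=6171 g(17,9)=2379 g(17,11)=680 g(17,13)=136 g(17,15)=17 g(17,17)=1
t=18: g(18,-2)=25194 g(18,0)=40052 g(18,2)=40698 g(18,4)=31008 g(18,6)=18411 g(18,8)=8550 g(18,10)=3059 g(18,12)=816 g(18,14)=153 g(18,16)=18 g(18,18)=1
t=19: g(19,-3)=25194 g(19,-1)=65246 g(19,1)=80750 g(19,3)=71706 g(19,5)=49419 g(19,7)=26961 g(19,9)=11609 g(19,11)=3875 g(19,13)=969 g(19,15)=171 g(19,17)=19 g(19,19)=1
t=20: g(20,-2)=90440 g(20,0)=145996 g(20,2)=152456 g(20,4)=121125 g(20,6)=76380 g(20,8)=38570 g(20,10)=15484 g(20,12)=4844 g(20,14)=1140 g(20,16)=190 g(20,18)=20 g(20,20)=1
t=21: g(21,-3)=90440 g(21,-1)=236436 g(21,1)=298452 g(21,3)=273581 g(21,5)=197505 g(21,7)=114950 g(21,9)=54054 g(21,11)=20328 g(21,13)=5984 g(21,15)=1330 g(21,17)=210 g(21,19)=21 g(21,21)=1
t=22: g(22,-2)=326876 g(22,0)=534888 g(22,2)=572033 g(22,4)=471086 g(22,6)=312455 g(22,8)=169004 g(22,10)=74382 g(22,12)=26312 g(22,14)=7314 g(22,16)=1540 g(22,18)=231 g(22,20)=22 g(22,22)=1
t=23: g(23,-3)=326876 g(23,-1)=861764 g(23,1)=1106921 g(23,3)=1043119 g(23,5)=783541 g(23,7)=481459 g(23,9)=243386 g(23,11)=100694 g(23,13)=33626 g(23,15)=8854 g(23,17)=1771 g(23,19)=253 g(23,21)=23 g(23,23)=1
t=24: g(24,-2)=1188640 g(24,0)=1968685 g(24,2)=2150040 g(24,4)=1826660 g(24,6)=1265000 g(24,8)=724845 g(24,10)=344080 g(24,12)=134320 g(24,14)=42480 g(24,16)=10625 g(24,18)=2024 g(24,20)=276 g(24,22)=24 g(24,24)=1
t=25: g(25,-3)=1188640 g(25,-1)=3157325 g(25,1)=4118725 g(25,3)=3976700 g(25,5)=3091660 g(25,7)=1989845 g(25,9)=1068925 g(25,11)=478400 g(25,13)=176800 g(25,15)=53105 g(25,17)=12649 g(25,19)=2300 g(25,21)=300 g(25,23)=25 g(25,25)=1
t=26: g(26,-2)=4345965 g(26,0)=7276050 g(26,2)=8095425 g(26,4)=7068360 g(26,6)=5081505 g(26,8)=3058770 g(26,10)=1547325 g(26,12)=655200 g(26,14)=229905 g(26,16)=65754 g(26,18)=14949 g(26,20)=2600 g(26,22)=325 g(26,24)=26 g(26,26)=1
t=27: g(27,-3)=4345965 g(27,-1)=11622015 g(27,1)=15371475 g(27,3)=15163785 g(27,5)=12149865 g(27,7)=8140275 g(27,9)=4606095 g(27,11)=2202525 g(27,13)=885105 g(27,15)=295659 g(27,17)=80703 g(27,19)=17549 g(27,21)=2925 g(27,23)=351 g(27,25)=27 g(27,27)=1
t=28: g(28,-2)=15967980 g(28,0)=26993490 g(28,2)=30535260 g(28,4)=27313650 g(28,6)=20290140 g(28,8)=12746370 g(28,10)=6808620 g(28,12)=3087630 g(28,14)=1180764 g(28,16)=376362 g(28,18)=98252 g(28,20)=20474 g(28,22)=3276 g(28,24)=378 g(28,26)=28 g(28,28)=1
t=29: g(29,-3)=15967980 g(29,-1)=42961470 g(29,1)=57528750 g(29,3)=57848910 g(29,5)=47603790 g(29,7)=33036510 g(29,9)=19554990 g(29,11)=9896250 g(29,13)=4268394 g(29,15)=1557126 g(29,17)=474614 g(29,19)=118726 g(29,21)=23750 g(29,23)=3654 g(29,25)=406 g(29,27)=29 g(29,29)=1
t=30: g(30,-2)=58929450 g(30,0)=100490220 g(30,2)=115377660 g(30,4)=105452700 g(30,6)=80640300 g(30,8)=52591500 g(30,10)=29451240 g(30,12)=14164644 g(30,14)=5825520 g(30,16)=2031740 g(30,18)=593340 g(30,20)=142476 g(30,22)=27404 g(30,24)=4060 g(30,26)=435 g(30,28)=30 g(30,30)=1
Paths never hitting -4: Σ_s g(30,s) = 565722720
Paths hitting -4: 2^30 - 565722720 = 508019104
P = 508019104/1073741824 = 15875597/33554432

Answer: 15875597/33554432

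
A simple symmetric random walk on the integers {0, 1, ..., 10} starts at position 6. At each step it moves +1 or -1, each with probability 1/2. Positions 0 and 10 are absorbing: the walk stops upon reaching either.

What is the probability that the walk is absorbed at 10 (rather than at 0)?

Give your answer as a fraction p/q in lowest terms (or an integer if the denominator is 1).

Answer: 3/5

Derivation:
Symmetric walk (p = 1/2): the harmonic-function argument gives P(hit 10 before 0 | start at 6) = a/N.
P = 6/10 = 3/5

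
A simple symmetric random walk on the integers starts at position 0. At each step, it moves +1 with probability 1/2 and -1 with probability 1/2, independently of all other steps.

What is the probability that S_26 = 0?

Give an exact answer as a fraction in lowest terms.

To return to 0 after 26 steps: need exactly 13 steps of +1 and 13 of -1.
Favorable paths: C(26,13) = 10400600
Total paths: 2^26 = 67108864
P = 10400600/67108864 = 1300075/8388608

Answer: 1300075/8388608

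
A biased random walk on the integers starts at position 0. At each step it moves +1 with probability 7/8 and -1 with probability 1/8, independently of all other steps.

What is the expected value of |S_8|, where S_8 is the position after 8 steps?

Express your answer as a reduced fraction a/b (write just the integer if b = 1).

Answer: 6296987/1048576

Derivation:
S_8 takes values m ≡ 0 (mod 2) with |m| ≤ 8; P(S_8=m) = C(8,(8+m)/2) · (7/8)^((8+m)/2) · (1/8)^((8-m)/2).
Distribution: P(S=-8)=1/16777216, P(S=-6)=7/2097152, P(S=-4)=343/4194304, P(S=-2)=2401/2097152, P(S=0)=84035/8388608, P(S=2)=117649/2097152, P(S=4)=823543/4194304, P(S=6)=823543/2097152, P(S=8)=5764801/16777216
E[|S_8|] = Σ_m |m|·P(S_8=m) = 6296987/1048576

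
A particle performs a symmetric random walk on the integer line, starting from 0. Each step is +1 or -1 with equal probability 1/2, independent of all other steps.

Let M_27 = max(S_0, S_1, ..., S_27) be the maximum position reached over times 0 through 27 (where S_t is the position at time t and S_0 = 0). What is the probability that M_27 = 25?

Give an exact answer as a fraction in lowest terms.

Let M_27 = max(S_0,...,S_27). Use the reflection principle: for j ≥ 1, #{paths with M_27 ≥ j} = #{S_27 ≥ j} + #{S_27 ≥ j+1}.
By reflection, #{M_27 ≥ 25} = #{S_27 ≥ 25} + #{S_27 ≥ 26} = 28 + 1 = 29.
#{M_27 ≥ 26} = #{S_27 ≥ 26} + #{S_27 ≥ 27} = 1 + 1 = 2.
#{M_27 = 25} = 29 - 2 = 27.
P(M_27 = 25) = 27/134217728 = 27/134217728

Answer: 27/134217728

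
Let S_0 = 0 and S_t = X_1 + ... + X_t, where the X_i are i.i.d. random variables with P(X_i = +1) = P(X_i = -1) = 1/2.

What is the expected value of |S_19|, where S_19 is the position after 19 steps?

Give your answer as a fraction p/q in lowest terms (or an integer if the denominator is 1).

S_19 takes values m ≡ 1 (mod 2) with |m| ≤ 19; P(S_19=m) = C(19,(19+m)/2)/2^19.
Total paths: 2^19 = 524288
Distribution: P(S=-19)=1/524288, P(S=-17)=19/524288, P(S=-15)=171/524288, P(S=-13)=969/524288, P(S=-11)=3876/524288, P(S=-9)=11628/524288, P(S=-7)=27132/524288, P(S=-5)=50388/524288, P(S=-3)=75582/524288, P(S=-1)=92378/524288, P(S=1)=92378/524288, P(S=3)=75582/524288, P(S=5)=50388/524288, P(S=7)=27132/524288, P(S=9)=11628/524288, P(S=11)=3876/524288, P(S=13)=969/524288, P(S=15)=171/524288, P(S=17)=19/524288, P(S=19)=1/524288
E[|S_19|] = Σ_m |m|·P(S_19=m) = 1847560/524288 = 230945/65536

Answer: 230945/65536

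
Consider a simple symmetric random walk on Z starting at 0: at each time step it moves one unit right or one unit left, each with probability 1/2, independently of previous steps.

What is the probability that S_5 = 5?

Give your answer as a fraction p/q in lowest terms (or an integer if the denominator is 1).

To reach position 5 after 5 steps: need 5 steps of +1 and 0 of -1.
Favorable paths: C(5,5) = 1
Total paths: 2^5 = 32
P = 1/32 = 1/32

Answer: 1/32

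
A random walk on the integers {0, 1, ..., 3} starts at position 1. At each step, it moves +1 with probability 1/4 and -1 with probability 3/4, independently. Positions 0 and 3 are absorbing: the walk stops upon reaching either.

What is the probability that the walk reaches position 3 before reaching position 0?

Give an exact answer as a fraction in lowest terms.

Biased walk: p = 1/4, q = 3/4, r = q/p = 3
Gambler's ruin: P(hit 3 before 0 | start at 1) = (1 - r^a)/(1 - r^N)
r^1 = 3; r^3 = 27
P = (1 - 3) / (1 - 27) = -2 / -26 = 1/13

Answer: 1/13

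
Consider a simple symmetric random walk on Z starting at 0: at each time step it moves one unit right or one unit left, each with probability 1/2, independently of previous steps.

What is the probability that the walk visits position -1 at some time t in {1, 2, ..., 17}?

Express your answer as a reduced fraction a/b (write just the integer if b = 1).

Count via complement. Let g(t,s) = #length-t paths at position s with S_1..S_t all ≠ -1.
g(t,s) = g(t-1,s-1) + g(t-1,s+1) for s ≠ -1; g(t,-1) = 0.
t=0: g(0,0)=1
t=1: g(1,1)=1
t=2: g(2,0)=1 g(2,2)=1
t=3: g(3,1)=2 g(3,3)=1
t=4: g(4,0)=2 g(4,2)=3 g(4,4)=1
t=5: g(5,1)=5 g(5,3)=4 g(5,5)=1
t=6: g(6,0)=5 g(6,2)=9 g(6,4)=5 g(6,6)=1
t=7: g(7,1)=14 g(7,3)=14 g(7,5)=6 g(7,7)=1
t=8: g(8,0)=14 g(8,2)=28 g(8,4)=20 g(8,6)=7 g(8,8)=1
t=9: g(9,1)=42 g(9,3)=48 g(9,5)=27 g(9,7)=8 g(9,9)=1
t=10: g(10,0)=42 g(10,2)=90 g(10,4)=75 g(10,6)=35 g(10,8)=9 g(10,10)=1
t=11: g(11,1)=132 g(11,3)=165 g(11,5)=110 g(11,7)=44 g(11,9)=10 g(11,11)=1
t=12: g(12,0)=132 g(12,2)=297 g(12,4)=275 g(12,6)=154 g(12,8)=54 g(12,10)=11 g(12,12)=1
t=13: g(13,1)=429 g(13,3)=572 g(13,5)=429 g(13,7)=208 g(13,9)=65 g(13,11)=12 g(13,13)=1
t=14: g(14,0)=429 g(14,2)=1001 g(14,4)=1001 g(14,6)=637 g(14,8)=273 g(14,10)=77 g(14,12)=13 g(14,14)=1
t=15: g(15,1)=1430 g(15,3)=2002 g(15,5)=1638 g(15,7)=910 g(15,9)=350 g(15,11)=90 g(15,13)=14 g(15,15)=1
t=16: g(16,0)=1430 g(16,2)=3432 g(16,4)=3640 g(16,6)=2548 g(16,8)=1260 g(16,10)=440 g(16,12)=104 g(16,14)=15 g(16,16)=1
t=17: g(17,1)=4862 g(17,3)=7072 g(17,5)=6188 g(17,7)=3808 g(17,9)=1700 g(17,11)=544 g(17,13)=119 g(17,15)=16 g(17,17)=1
Paths never hitting -1: Σ_s g(17,s) = 24310
Paths hitting -1: 2^17 - 24310 = 106762
P = 106762/131072 = 53381/65536

Answer: 53381/65536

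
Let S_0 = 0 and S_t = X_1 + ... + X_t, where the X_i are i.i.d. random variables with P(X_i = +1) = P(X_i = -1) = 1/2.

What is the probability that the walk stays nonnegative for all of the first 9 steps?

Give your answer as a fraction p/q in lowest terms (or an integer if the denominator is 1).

Answer: 63/256

Derivation:
Let f(t,s) = #length-t paths at position s with S_1..S_t all ≥ 0.
f(t,s) = f(t-1,s-1) + f(t-1,s+1) for s ≥ 0; f(t,s) = 0 for s < 0.
t=0: f(0,0)=1
t=1: f(1,1)=1
t=2: f(2,0)=1 f(2,2)=1
t=3: f(3,1)=2 f(3,3)=1
t=4: f(4,0)=2 f(4,2)=3 f(4,4)=1
t=5: f(5,1)=5 f(5,3)=4 f(5,5)=1
t=6: f(6,0)=5 f(6,2)=9 f(6,4)=5 f(6,6)=1
t=7: f(7,1)=14 f(7,3)=14 f(7,5)=6 f(7,7)=1
t=8: f(8,0)=14 f(8,2)=28 f(8,4)=20 f(8,6)=7 f(8,8)=1
t=9: f(9,1)=42 f(9,3)=48 f(9,5)=27 f(9,7)=8 f(9,9)=1
Σ_s f(9,s) = 126
P = 126/512 = 63/256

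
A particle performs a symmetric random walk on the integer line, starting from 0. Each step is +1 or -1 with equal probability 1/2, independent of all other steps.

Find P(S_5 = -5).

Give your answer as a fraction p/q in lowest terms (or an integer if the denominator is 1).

To reach position -5 after 5 steps: need 0 steps of +1 and 5 of -1.
Favorable paths: C(5,0) = 1
Total paths: 2^5 = 32
P = 1/32 = 1/32

Answer: 1/32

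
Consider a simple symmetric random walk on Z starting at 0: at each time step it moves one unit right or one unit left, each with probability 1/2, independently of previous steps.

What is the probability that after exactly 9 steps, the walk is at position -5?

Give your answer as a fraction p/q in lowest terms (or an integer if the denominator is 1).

Answer: 9/128

Derivation:
To reach position -5 after 9 steps: need 2 steps of +1 and 7 of -1.
Favorable paths: C(9,2) = 36
Total paths: 2^9 = 512
P = 36/512 = 9/128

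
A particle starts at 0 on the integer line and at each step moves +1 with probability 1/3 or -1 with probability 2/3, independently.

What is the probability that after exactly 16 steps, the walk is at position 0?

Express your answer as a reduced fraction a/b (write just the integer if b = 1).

Answer: 366080/4782969

Derivation:
To be at 0 after 16 steps: need exactly 8 steps of +1 and 8 of -1.
Number of such sequences: C(16,8) = 12870
Each has probability (1/3)^8 · (2/3)^8 = 256/43046721
P = 12870 · 256/43046721 = 366080/4782969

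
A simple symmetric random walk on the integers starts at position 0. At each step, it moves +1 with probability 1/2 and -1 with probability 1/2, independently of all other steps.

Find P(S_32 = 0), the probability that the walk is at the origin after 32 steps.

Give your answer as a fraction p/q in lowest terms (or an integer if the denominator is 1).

Answer: 300540195/2147483648

Derivation:
To return to 0 after 32 steps: need exactly 16 steps of +1 and 16 of -1.
Favorable paths: C(32,16) = 601080390
Total paths: 2^32 = 4294967296
P = 601080390/4294967296 = 300540195/2147483648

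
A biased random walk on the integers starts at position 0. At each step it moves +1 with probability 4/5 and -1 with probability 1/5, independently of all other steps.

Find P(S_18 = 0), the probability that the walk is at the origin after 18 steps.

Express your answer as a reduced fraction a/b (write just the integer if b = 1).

To be at 0 after 18 steps: need exactly 9 steps of +1 and 9 of -1.
Number of such sequences: C(18,9) = 48620
Each has probability (4/5)^9 · (1/5)^9 = 262144/3814697265625
P = 48620 · 262144/3814697265625 = 2549088256/762939453125

Answer: 2549088256/762939453125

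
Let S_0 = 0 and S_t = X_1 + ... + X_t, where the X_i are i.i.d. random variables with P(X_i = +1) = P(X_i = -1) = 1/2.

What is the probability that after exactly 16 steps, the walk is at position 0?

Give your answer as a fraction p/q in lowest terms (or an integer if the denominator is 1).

To return to 0 after 16 steps: need exactly 8 steps of +1 and 8 of -1.
Favorable paths: C(16,8) = 12870
Total paths: 2^16 = 65536
P = 12870/65536 = 6435/32768

Answer: 6435/32768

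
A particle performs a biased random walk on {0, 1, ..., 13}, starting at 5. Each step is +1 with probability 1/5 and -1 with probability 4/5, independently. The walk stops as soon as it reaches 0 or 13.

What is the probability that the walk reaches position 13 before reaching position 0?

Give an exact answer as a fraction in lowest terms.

Biased walk: p = 1/5, q = 4/5, r = q/p = 4
Gambler's ruin: P(hit 13 before 0 | start at 5) = (1 - r^a)/(1 - r^N)
r^5 = 1024; r^13 = 67108864
P = (1 - 1024) / (1 - 67108864) = -1023 / -67108863 = 341/22369621

Answer: 341/22369621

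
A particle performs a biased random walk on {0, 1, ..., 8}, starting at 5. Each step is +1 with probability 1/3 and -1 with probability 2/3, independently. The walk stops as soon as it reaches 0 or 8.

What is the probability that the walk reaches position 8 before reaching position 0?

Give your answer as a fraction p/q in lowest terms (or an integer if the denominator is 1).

Answer: 31/255

Derivation:
Biased walk: p = 1/3, q = 2/3, r = q/p = 2
Gambler's ruin: P(hit 8 before 0 | start at 5) = (1 - r^a)/(1 - r^N)
r^5 = 32; r^8 = 256
P = (1 - 32) / (1 - 256) = -31 / -255 = 31/255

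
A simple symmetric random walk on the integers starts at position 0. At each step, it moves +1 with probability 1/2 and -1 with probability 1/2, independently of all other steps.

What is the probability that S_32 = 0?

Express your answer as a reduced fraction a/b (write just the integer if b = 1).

Answer: 300540195/2147483648

Derivation:
To return to 0 after 32 steps: need exactly 16 steps of +1 and 16 of -1.
Favorable paths: C(32,16) = 601080390
Total paths: 2^32 = 4294967296
P = 601080390/4294967296 = 300540195/2147483648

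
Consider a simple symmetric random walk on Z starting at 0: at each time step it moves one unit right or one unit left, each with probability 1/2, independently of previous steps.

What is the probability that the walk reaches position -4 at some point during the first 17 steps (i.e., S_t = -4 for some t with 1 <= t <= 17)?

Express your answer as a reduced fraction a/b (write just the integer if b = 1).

Count via complement. Let g(t,s) = #length-t paths at position s with S_1..S_t all ≠ -4.
g(t,s) = g(t-1,s-1) + g(t-1,s+1) for s ≠ -4; g(t,-4) = 0.
t=0: g(0,0)=1
t=1: g(1,-1)=1 g(1,1)=1
t=2: g(2,-2)=1 g(2,0)=2 g(2,2)=1
t=3: g(3,-3)=1 g(3,-1)=3 g(3,1)=3 g(3,3)=1
t=4: g(4,-2)=4 g(4,0)=6 g(4,2)=4 g(4,4)=1
t=5: g(5,-3)=4 g(5,-1)=10 g(5,1)=10 g(5,3)=5 g(5,5)=1
t=6: g(6,-2)=14 g(6,0)=20 g(6,2)=15 g(6,4)=6 g(6,6)=1
t=7: g(7,-3)=14 g(7,-1)=34 g(7,1)=35 g(7,3)=21 g(7,5)=7 g(7,7)=1
t=8: g(8,-2)=48 g(8,0)=69 g(8,2)=56 g(8,4)=28 g(8,6)=8 g(8,8)=1
t=9: g(9,-3)=48 g(9,-1)=117 g(9,1)=125 g(9,3)=84 g(9,5)=36 g(9,7)=9 g(9,9)=1
t=10: g(10,-2)=165 g(10,0)=242 g(10,2)=209 g(10,4)=120 g(10,6)=45 g(10,8)=10 g(10,10)=1
t=11: g(11,-3)=165 g(11,-1)=407 g(11,1)=451 g(11,3)=329 g(11,5)=165 g(11,7)=55 g(11,9)=11 g(11,11)=1
t=12: g(12,-2)=572 g(12,0)=858 g(12,2)=780 g(12,4)=494 g(12,6)=220 g(12,8)=66 g(12,10)=12 g(12,12)=1
t=13: g(13,-3)=572 g(13,-1)=1430 g(13,1)=1638 g(13,3)=1274 g(13,5)=714 g(13,7)=286 g(13,9)=78 g(13,11)=13 g(13,13)=1
t=14: g(14,-2)=2002 g(14,0)=3068 g(14,2)=2912 g(14,4)=1988 g(14,6)=1000 g(14,8)=364 g(14,10)=91 g(14,12)=14 g(14,14)=1
t=15: g(15,-3)=2002 g(15,-1)=5070 g(15,1)=5980 g(15,3)=4900 g(15,5)=2988 g(15,7)=1364 g(15,9)=455 g(15,11)=105 g(15,13)=15 g(15,15)=1
t=16: g(16,-2)=7072 g(16,0)=11050 g(16,2)=10880 g(16,4)=7888 g(16,6)=4352 g(16,8)=1819 g(16,10)=560 g(16,12)=120 g(16,14)=16 g(16,16)=1
t=17: g(17,-3)=7072 g(17,-1)=18122 g(17,1)=21930 g(17,3)=18768 g(17,5)=12240 g(17,7)=6171 g(17,9)=2379 g(17,11)=680 g(17,13)=136 g(17,15)=17 g(17,17)=1
Paths never hitting -4: Σ_s g(17,s) = 87516
Paths hitting -4: 2^17 - 87516 = 43556
P = 43556/131072 = 10889/32768

Answer: 10889/32768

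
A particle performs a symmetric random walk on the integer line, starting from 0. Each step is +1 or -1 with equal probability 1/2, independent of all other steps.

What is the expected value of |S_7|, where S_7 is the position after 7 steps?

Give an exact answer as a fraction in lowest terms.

S_7 takes values m ≡ 1 (mod 2) with |m| ≤ 7; P(S_7=m) = C(7,(7+m)/2)/2^7.
Total paths: 2^7 = 128
Distribution: P(S=-7)=1/128, P(S=-5)=7/128, P(S=-3)=21/128, P(S=-1)=35/128, P(S=1)=35/128, P(S=3)=21/128, P(S=5)=7/128, P(S=7)=1/128
E[|S_7|] = Σ_m |m|·P(S_7=m) = 280/128 = 35/16

Answer: 35/16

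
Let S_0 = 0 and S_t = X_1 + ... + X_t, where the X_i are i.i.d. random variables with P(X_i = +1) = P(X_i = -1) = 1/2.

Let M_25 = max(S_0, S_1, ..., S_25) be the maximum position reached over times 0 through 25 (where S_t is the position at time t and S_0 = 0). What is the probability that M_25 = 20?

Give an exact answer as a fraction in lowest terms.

Let M_25 = max(S_0,...,S_25). Use the reflection principle: for j ≥ 1, #{paths with M_25 ≥ j} = #{S_25 ≥ j} + #{S_25 ≥ j+1}.
By reflection, #{M_25 ≥ 20} = #{S_25 ≥ 20} + #{S_25 ≥ 21} = 326 + 326 = 652.
#{M_25 ≥ 21} = #{S_25 ≥ 21} + #{S_25 ≥ 22} = 326 + 26 = 352.
#{M_25 = 20} = 652 - 352 = 300.
P(M_25 = 20) = 300/33554432 = 75/8388608

Answer: 75/8388608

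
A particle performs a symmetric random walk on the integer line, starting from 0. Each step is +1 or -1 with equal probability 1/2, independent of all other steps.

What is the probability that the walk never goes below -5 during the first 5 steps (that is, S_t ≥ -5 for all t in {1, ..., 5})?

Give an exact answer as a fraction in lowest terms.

Answer: 1

Derivation:
Let f(t,s) = #length-t paths at position s with S_1..S_t all ≥ -5.
f(t,s) = f(t-1,s-1) + f(t-1,s+1) for s ≥ -5; f(t,s) = 0 for s < -5.
t=0: f(0,0)=1
t=1: f(1,-1)=1 f(1,1)=1
t=2: f(2,-2)=1 f(2,0)=2 f(2,2)=1
t=3: f(3,-3)=1 f(3,-1)=3 f(3,1)=3 f(3,3)=1
t=4: f(4,-4)=1 f(4,-2)=4 f(4,0)=6 f(4,2)=4 f(4,4)=1
t=5: f(5,-5)=1 f(5,-3)=5 f(5,-1)=10 f(5,1)=10 f(5,3)=5 f(5,5)=1
Σ_s f(5,s) = 32
P = 32/32 = 1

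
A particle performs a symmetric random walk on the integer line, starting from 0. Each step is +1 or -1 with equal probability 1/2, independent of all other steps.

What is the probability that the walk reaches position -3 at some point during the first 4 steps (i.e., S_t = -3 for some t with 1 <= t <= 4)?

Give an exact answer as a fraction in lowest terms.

Count via complement. Let g(t,s) = #length-t paths at position s with S_1..S_t all ≠ -3.
g(t,s) = g(t-1,s-1) + g(t-1,s+1) for s ≠ -3; g(t,-3) = 0.
t=0: g(0,0)=1
t=1: g(1,-1)=1 g(1,1)=1
t=2: g(2,-2)=1 g(2,0)=2 g(2,2)=1
t=3: g(3,-1)=3 g(3,1)=3 g(3,3)=1
t=4: g(4,-2)=3 g(4,0)=6 g(4,2)=4 g(4,4)=1
Paths never hitting -3: Σ_s g(4,s) = 14
Paths hitting -3: 2^4 - 14 = 2
P = 2/16 = 1/8

Answer: 1/8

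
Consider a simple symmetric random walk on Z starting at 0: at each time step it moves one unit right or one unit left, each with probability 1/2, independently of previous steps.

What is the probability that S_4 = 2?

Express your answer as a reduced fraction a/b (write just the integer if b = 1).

To reach position 2 after 4 steps: need 3 steps of +1 and 1 of -1.
Favorable paths: C(4,3) = 4
Total paths: 2^4 = 16
P = 4/16 = 1/4

Answer: 1/4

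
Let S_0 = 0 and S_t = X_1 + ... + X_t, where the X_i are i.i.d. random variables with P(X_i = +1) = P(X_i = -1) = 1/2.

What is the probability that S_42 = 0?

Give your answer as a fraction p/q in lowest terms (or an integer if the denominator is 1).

To return to 0 after 42 steps: need exactly 21 steps of +1 and 21 of -1.
Favorable paths: C(42,21) = 538257874440
Total paths: 2^42 = 4398046511104
P = 538257874440/4398046511104 = 67282234305/549755813888

Answer: 67282234305/549755813888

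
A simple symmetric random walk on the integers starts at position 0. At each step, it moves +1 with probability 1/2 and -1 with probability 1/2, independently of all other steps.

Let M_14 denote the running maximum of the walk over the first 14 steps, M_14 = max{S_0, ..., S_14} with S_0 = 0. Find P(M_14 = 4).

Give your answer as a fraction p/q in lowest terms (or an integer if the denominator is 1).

Let M_14 = max(S_0,...,S_14). Use the reflection principle: for j ≥ 1, #{paths with M_14 ≥ j} = #{S_14 ≥ j} + #{S_14 ≥ j+1}.
By reflection, #{M_14 ≥ 4} = #{S_14 ≥ 4} + #{S_14 ≥ 5} = 3473 + 1471 = 4944.
#{M_14 ≥ 5} = #{S_14 ≥ 5} + #{S_14 ≥ 6} = 1471 + 1471 = 2942.
#{M_14 = 4} = 4944 - 2942 = 2002.
P(M_14 = 4) = 2002/16384 = 1001/8192

Answer: 1001/8192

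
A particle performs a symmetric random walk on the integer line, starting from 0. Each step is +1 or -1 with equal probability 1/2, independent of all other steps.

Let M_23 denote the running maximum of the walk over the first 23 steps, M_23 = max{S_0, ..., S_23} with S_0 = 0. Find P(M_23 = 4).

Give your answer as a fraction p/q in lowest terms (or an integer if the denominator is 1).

Let M_23 = max(S_0,...,S_23). Use the reflection principle: for j ≥ 1, #{paths with M_23 ≥ j} = #{S_23 ≥ j} + #{S_23 ≥ j+1}.
By reflection, #{M_23 ≥ 4} = #{S_23 ≥ 4} + #{S_23 ≥ 5} = 1698160 + 1698160 = 3396320.
#{M_23 ≥ 5} = #{S_23 ≥ 5} + #{S_23 ≥ 6} = 1698160 + 880970 = 2579130.
#{M_23 = 4} = 3396320 - 2579130 = 817190.
P(M_23 = 4) = 817190/8388608 = 408595/4194304

Answer: 408595/4194304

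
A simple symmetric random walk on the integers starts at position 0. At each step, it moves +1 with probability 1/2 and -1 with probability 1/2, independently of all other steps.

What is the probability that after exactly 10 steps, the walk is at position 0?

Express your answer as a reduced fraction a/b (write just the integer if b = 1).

Answer: 63/256

Derivation:
To return to 0 after 10 steps: need exactly 5 steps of +1 and 5 of -1.
Favorable paths: C(10,5) = 252
Total paths: 2^10 = 1024
P = 252/1024 = 63/256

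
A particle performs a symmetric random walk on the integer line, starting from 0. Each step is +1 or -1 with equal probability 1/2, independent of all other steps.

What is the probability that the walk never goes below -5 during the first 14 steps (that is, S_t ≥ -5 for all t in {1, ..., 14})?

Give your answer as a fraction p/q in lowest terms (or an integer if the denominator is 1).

Answer: 14443/16384

Derivation:
Let f(t,s) = #length-t paths at position s with S_1..S_t all ≥ -5.
f(t,s) = f(t-1,s-1) + f(t-1,s+1) for s ≥ -5; f(t,s) = 0 for s < -5.
t=0: f(0,0)=1
t=1: f(1,-1)=1 f(1,1)=1
t=2: f(2,-2)=1 f(2,0)=2 f(2,2)=1
t=3: f(3,-3)=1 f(3,-1)=3 f(3,1)=3 f(3,3)=1
t=4: f(4,-4)=1 f(4,-2)=4 f(4,0)=6 f(4,2)=4 f(4,4)=1
t=5: f(5,-5)=1 f(5,-3)=5 f(5,-1)=10 f(5,1)=10 f(5,3)=5 f(5,5)=1
t=6: f(6,-4)=6 f(6,-2)=15 f(6,0)=20 f(6,2)=15 f(6,4)=6 f(6,6)=1
t=7: f(7,-5)=6 f(7,-3)=21 f(7,-1)=35 f(7,1)=35 f(7,3)=21 f(7,5)=7 f(7,7)=1
t=8: f(8,-4)=27 f(8,-2)=56 f(8,0)=70 f(8,2)=56 f(8,4)=28 f(8,6)=8 f(8,8)=1
t=9: f(9,-5)=27 f(9,-3)=83 f(9,-1)=126 f(9,1)=126 f(9,3)=84 f(9,5)=36 f(9,7)=9 f(9,9)=1
t=10: f(10,-4)=110 f(10,-2)=209 f(10,0)=252 f(10,2)=210 f(10,4)=120 f(10,6)=45 f(10,8)=10 f(10,10)=1
t=11: f(11,-5)=110 f(11,-3)=319 f(11,-1)=461 f(11,1)=462 f(11,3)=330 f(11,5)=165 f(11,7)=55 f(11,9)=11 f(11,11)=1
t=12: f(12,-4)=429 f(12,-2)=780 f(12,0)=923 f(12,2)=792 f(12,4)=495 f(12,6)=220 f(12,8)=66 f(12,10)=12 f(12,12)=1
t=13: f(13,-5)=429 f(13,-3)=1209 f(13,-1)=1703 f(13,1)=1715 f(13,3)=1287 f(13,5)=715 f(13,7)=286 f(13,9)=78 f(13,11)=13 f(13,13)=1
t=14: f(14,-4)=1638 f(14,-2)=2912 f(14,0)=3418 f(14,2)=3002 f(14,4)=2002 f(14,6)=1001 f(14,8)=364 f(14,10)=91 f(14,12)=14 f(14,14)=1
Σ_s f(14,s) = 14443
P = 14443/16384 = 14443/16384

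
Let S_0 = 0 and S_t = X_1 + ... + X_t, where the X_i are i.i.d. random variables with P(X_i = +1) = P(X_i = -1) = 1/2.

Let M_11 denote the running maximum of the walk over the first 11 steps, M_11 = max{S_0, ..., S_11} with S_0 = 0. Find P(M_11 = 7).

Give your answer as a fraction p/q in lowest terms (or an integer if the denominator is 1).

Let M_11 = max(S_0,...,S_11). Use the reflection principle: for j ≥ 1, #{paths with M_11 ≥ j} = #{S_11 ≥ j} + #{S_11 ≥ j+1}.
By reflection, #{M_11 ≥ 7} = #{S_11 ≥ 7} + #{S_11 ≥ 8} = 67 + 12 = 79.
#{M_11 ≥ 8} = #{S_11 ≥ 8} + #{S_11 ≥ 9} = 12 + 12 = 24.
#{M_11 = 7} = 79 - 24 = 55.
P(M_11 = 7) = 55/2048 = 55/2048

Answer: 55/2048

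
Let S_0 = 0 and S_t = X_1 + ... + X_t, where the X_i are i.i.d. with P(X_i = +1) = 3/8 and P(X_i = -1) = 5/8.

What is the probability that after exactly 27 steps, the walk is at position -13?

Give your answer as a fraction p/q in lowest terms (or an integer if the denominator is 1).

Answer: 92607574939727783203125/1208925819614629174706176

Derivation:
To reach position -13 after 27 steps: need 7 steps of +1 and 20 steps of -1.
Number of such sequences: C(27,7) = 888030
Each has probability (3/8)^7 · (5/8)^20 = 208568572998046875/2417851639229258349412352
P = 888030 · 208568572998046875/2417851639229258349412352 = 92607574939727783203125/1208925819614629174706176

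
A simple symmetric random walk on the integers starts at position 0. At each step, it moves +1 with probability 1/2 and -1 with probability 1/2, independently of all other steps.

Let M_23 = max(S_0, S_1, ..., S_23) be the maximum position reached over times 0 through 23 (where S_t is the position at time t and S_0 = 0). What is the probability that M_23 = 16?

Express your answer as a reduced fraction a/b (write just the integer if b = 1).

Answer: 1771/8388608

Derivation:
Let M_23 = max(S_0,...,S_23). Use the reflection principle: for j ≥ 1, #{paths with M_23 ≥ j} = #{S_23 ≥ j} + #{S_23 ≥ j+1}.
By reflection, #{M_23 ≥ 16} = #{S_23 ≥ 16} + #{S_23 ≥ 17} = 2048 + 2048 = 4096.
#{M_23 ≥ 17} = #{S_23 ≥ 17} + #{S_23 ≥ 18} = 2048 + 277 = 2325.
#{M_23 = 16} = 4096 - 2325 = 1771.
P(M_23 = 16) = 1771/8388608 = 1771/8388608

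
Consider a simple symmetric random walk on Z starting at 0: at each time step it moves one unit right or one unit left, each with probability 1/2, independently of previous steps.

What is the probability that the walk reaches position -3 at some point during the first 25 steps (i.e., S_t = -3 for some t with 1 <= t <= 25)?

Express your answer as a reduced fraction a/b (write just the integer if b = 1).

Answer: 1168527/2097152

Derivation:
Count via complement. Let g(t,s) = #length-t paths at position s with S_1..S_t all ≠ -3.
g(t,s) = g(t-1,s-1) + g(t-1,s+1) for s ≠ -3; g(t,-3) = 0.
t=0: g(0,0)=1
t=1: g(1,-1)=1 g(1,1)=1
t=2: g(2,-2)=1 g(2,0)=2 g(2,2)=1
t=3: g(3,-1)=3 g(3,1)=3 g(3,3)=1
t=4: g(4,-2)=3 g(4,0)=6 g(4,2)=4 g(4,4)=1
t=5: g(5,-1)=9 g(5,1)=10 g(5,3)=5 g(5,5)=1
t=6: g(6,-2)=9 g(6,0)=19 g(6,2)=15 g(6,4)=6 g(6,6)=1
t=7: g(7,-1)=28 g(7,1)=34 g(7,3)=21 g(7,5)=7 g(7,7)=1
t=8: g(8,-2)=28 g(8,0)=62 g(8,2)=55 g(8,4)=28 g(8,6)=8 g(8,8)=1
t=9: g(9,-1)=90 g(9,1)=117 g(9,3)=83 g(9,5)=36 g(9,7)=9 g(9,9)=1
t=10: g(10,-2)=90 g(10,0)=207 g(10,2)=200 g(10,4)=119 g(10,6)=45 g(10,8)=10 g(10,10)=1
t=11: g(11,-1)=297 g(11,1)=407 g(11,3)=319 g(11,5)=164 g(11,7)=55 g(11,9)=11 g(11,11)=1
t=12: g(12,-2)=297 g(12,0)=704 g(12,2)=726 g(12,4)=483 g(12,6)=219 g(12,8)=66 g(12,10)=12 g(12,12)=1
t=13: g(13,-1)=1001 g(13,1)=1430 g(13,3)=1209 g(13,5)=702 g(13,7)=285 g(13,9)=78 g(13,11)=13 g(13,13)=1
t=14: g(14,-2)=1001 g(14,0)=2431 g(14,2)=2639 g(14,4)=1911 g(14,6)=987 g(14,8)=363 g(14,10)=91 g(14,12)=14 g(14,14)=1
t=15: g(15,-1)=3432 g(15,1)=5070 g(15,3)=4550 g(15,5)=2898 g(15,7)=1350 g(15,9)=454 g(15,11)=105 g(15,13)=15 g(15,15)=1
t=16: g(16,-2)=3432 g(16,0)=8502 g(16,2)=9620 g(16,4)=7448 g(16,6)=4248 g(16,8)=1804 g(16,10)=559 g(16,12)=120 g(16,14)=16 g(16,16)=1
t=17: g(17,-1)=11934 g(17,1)=18122 g(17,3)=17068 g(17,5)=11696 g(17,7)=6052 g(17,9)=2363 g(17,11)=679 g(17,13)=136 g(17,15)=17 g(17,17)=1
t=18: g(18,-2)=11934 g(18,0)=30056 g(18,2)=35190 g(18,4)=28764 g(18,6)=17748 g(18,8)=8415 g(18,10)=3042 g(18,12)=815 g(18,14)=153 g(18,16)=18 g(18,18)=1
t=19: g(19,-1)=41990 g(19,1)=65246 g(19,3)=63954 g(19,5)=46512 g(19,7)=26163 g(19,9)=11457 g(19,11)=3857 g(19,13)=968 g(19,15)=171 g(19,17)=19 g(19,19)=1
t=20: g(20,-2)=41990 g(20,0)=107236 g(20,2)=129200 g(20,4)=110466 g(20,6)=72675 g(20,8)=37620 g(20,10)=15314 g(20,12)=4825 g(20,14)=1139 g(20,16)=190 g(20,18)=20 g(20,20)=1
t=21: g(21,-1)=149226 g(21,1)=236436 g(21,3)=239666 g(21,5)=183141 g(21,7)=110295 g(21,9)=52934 g(21,11)=20139 g(21,13)=5964 g(21,15)=1329 g(21,17)=210 g(21,19)=21 g(21,21)=1
t=22: g(22,-2)=149226 g(22,0)=385662 g(22,2)=476102 g(22,4)=422807 g(22,6)=293436 g(22,8)=163229 g(22,10)=73073 g(22,12)=26103 g(22,14)=7293 g(22,16)=1539 g(22,18)=231 g(22,20)=22 g(22,22)=1
t=23: g(23,-1)=534888 g(23,1)=861764 g(23,3)=898909 g(23,5)=716243 g(23,7)=456665 g(23,9)=236302 g(23,11)=99176 g(23,13)=33396 g(23,15)=8832 g(23,17)=1770 g(23,19)=253 g(23,21)=23 g(23,23)=1
t=24: g(24,-2)=534888 g(24,0)=1396652 g(24,2)=1760673 g(24,4)=1615152 g(24,6)=1172908 g(24,8)=692967 g(24,10)=335478 g(24,12)=132572 g(24,14)=42228 g(24,16)=10602 g(24,18)=2023 g(24,20)=276 g(24,22)=24 g(24,24)=1
t=25: g(25,-1)=1931540 g(25,1)=3157325 g(25,3)=3375825 g(25,5)=2788060 g(25,7)=1865875 g(25,9)=1028445 g(25,11)=468050 g(25,13)=174800 g(25,15)=52830 g(25,17)=12625 g(25,19)=2299 g(25,21)=300 g(25,23)=25 g(25,25)=1
Paths never hitting -3: Σ_s g(25,s) = 14858000
Paths hitting -3: 2^25 - 14858000 = 18696432
P = 18696432/33554432 = 1168527/2097152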